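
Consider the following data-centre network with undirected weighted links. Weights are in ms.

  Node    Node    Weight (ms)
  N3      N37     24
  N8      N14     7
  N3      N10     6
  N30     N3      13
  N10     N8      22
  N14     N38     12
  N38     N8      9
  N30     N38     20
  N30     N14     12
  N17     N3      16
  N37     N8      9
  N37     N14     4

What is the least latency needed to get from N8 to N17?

44 ms

Settle nodes by increasing distance from N8:
N8: 0
N14: 7  (via N8)
N37: 9  (via N8)
N38: 9  (via N8)
N30: 19  (via N14)
N10: 22  (via N8)
N3: 28  (via N10)
N17: 44  (via N3)
Shortest route: N8–N10–N3–N17 = 44 ms.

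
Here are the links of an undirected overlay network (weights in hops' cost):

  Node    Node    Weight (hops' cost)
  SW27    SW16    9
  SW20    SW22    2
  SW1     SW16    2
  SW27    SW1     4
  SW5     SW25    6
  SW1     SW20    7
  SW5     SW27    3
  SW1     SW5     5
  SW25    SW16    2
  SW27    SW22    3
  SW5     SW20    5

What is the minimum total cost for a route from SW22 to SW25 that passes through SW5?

12 hops' cost

Shortest SW22→SW5: SW22 → SW27 → SW5 = 6
Shortest SW5→SW25: SW5 → SW25 = 6
Total via SW5: 6 + 6 = 12 hops' cost.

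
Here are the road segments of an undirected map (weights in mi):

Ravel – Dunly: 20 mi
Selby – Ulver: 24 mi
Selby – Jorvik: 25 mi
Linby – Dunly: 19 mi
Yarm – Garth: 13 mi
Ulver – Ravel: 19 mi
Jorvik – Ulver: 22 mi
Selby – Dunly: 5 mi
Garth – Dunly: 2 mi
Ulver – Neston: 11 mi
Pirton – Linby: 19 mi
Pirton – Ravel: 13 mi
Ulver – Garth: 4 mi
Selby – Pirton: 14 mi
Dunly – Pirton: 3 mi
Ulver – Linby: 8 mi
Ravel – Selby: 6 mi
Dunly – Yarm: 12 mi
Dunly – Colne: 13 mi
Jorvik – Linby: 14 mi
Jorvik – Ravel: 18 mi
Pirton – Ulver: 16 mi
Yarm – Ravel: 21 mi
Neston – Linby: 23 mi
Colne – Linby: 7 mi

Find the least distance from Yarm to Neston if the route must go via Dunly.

29 mi

Best Yarm to Dunly: Yarm–Dunly costing 12
Shortest Dunly→Neston: Dunly–Garth–Ulver–Neston = 17
Total via Dunly: 12 + 17 = 29 mi.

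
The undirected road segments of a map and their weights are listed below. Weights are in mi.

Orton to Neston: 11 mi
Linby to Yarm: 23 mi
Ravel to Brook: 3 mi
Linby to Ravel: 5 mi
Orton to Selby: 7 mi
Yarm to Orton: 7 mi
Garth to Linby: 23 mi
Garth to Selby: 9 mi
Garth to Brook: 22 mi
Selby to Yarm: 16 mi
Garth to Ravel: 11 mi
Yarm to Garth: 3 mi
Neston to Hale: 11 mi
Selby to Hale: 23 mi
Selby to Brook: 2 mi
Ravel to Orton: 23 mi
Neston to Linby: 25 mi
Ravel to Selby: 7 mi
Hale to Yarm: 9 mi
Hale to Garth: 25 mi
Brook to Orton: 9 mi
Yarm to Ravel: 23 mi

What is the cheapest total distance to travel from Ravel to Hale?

Settle nodes by increasing distance from Ravel:
Ravel: 0
Brook: 3  (via Ravel)
Linby: 5  (via Ravel)
Selby: 5  (via Brook)
Garth: 11  (via Ravel)
Orton: 12  (via Brook)
Yarm: 14  (via Garth)
Neston: 23  (via Orton)
Hale: 23  (via Yarm)
Shortest route: Ravel–Garth–Yarm–Hale = 23 mi.

23 mi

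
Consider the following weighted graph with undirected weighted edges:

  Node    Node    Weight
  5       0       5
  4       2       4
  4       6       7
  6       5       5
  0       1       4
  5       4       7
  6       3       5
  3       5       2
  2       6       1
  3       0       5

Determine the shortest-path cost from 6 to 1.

Candidate routes:
6 → 3 → 0 → 1: 5+5+4 = 14
6 → 3 → 5 → 0 → 1: 5+2+5+4 = 16
6 → 5 → 3 → 0 → 1: 5+2+5+4 = 16
6 → 2 → 4 → 5 → 0 → 1: 1+4+7+5+4 = 21
The minimum is 14 via 6 → 3 → 0 → 1.

14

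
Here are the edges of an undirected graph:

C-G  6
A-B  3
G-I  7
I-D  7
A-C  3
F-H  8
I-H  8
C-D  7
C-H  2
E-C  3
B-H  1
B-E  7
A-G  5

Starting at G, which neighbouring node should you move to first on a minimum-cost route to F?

C

Candidate routes:
G → C → A → B → H → F: 6+3+3+1+8 = 21
G → C → H → F: 6+2+8 = 16
G → A → B → H → F: 5+3+1+8 = 17
G → A → C → H → F: 5+3+2+8 = 18
Cheapest is G → C → H → F at 16.
So from G the first move is to C.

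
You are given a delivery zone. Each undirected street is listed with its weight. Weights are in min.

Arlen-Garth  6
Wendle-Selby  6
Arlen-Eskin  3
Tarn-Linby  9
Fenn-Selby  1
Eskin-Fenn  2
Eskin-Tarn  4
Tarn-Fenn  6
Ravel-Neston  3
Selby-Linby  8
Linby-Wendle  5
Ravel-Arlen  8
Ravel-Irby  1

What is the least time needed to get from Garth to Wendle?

18 min

Compare a few routes:
Garth → Arlen → Eskin → Fenn → Selby → Linby → Wendle: 6+3+2+1+8+5 = 25
Garth → Arlen → Eskin → Fenn → Selby → Wendle: 6+3+2+1+6 = 18
The minimum is 18 min via Garth → Arlen → Eskin → Fenn → Selby → Wendle.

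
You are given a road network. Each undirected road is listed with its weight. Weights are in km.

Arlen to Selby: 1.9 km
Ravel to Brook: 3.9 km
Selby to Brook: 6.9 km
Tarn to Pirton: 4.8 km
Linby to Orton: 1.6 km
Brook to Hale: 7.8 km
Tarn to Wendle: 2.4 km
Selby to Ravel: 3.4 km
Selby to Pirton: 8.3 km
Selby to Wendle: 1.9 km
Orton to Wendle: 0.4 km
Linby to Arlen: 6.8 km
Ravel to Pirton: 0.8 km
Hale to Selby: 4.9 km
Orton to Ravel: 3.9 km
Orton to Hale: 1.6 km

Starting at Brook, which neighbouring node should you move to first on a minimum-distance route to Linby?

Compare a few routes:
Brook - Hale - Orton - Linby: 7.8+1.6+1.6 = 11
Brook - Ravel - Selby - Wendle - Orton - Linby: 3.9+3.4+1.9+0.4+1.6 = 11.2
Brook - Ravel - Orton - Linby: 3.9+3.9+1.6 = 9.4
Brook - Selby - Wendle - Orton - Linby: 6.9+1.9+0.4+1.6 = 10.8
Cheapest is Brook - Ravel - Orton - Linby at 9.4 km.
So from Brook the first move is to Ravel.

Ravel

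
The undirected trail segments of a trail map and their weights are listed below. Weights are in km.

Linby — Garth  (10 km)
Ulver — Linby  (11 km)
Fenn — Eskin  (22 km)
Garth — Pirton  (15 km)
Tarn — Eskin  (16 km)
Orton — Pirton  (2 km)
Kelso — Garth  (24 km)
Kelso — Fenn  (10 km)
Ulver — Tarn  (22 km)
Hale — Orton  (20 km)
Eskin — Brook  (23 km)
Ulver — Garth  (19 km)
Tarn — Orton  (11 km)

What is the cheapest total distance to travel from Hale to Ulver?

Running Dijkstra from Hale:
Hale: 0
Orton: 20  (via Hale)
Pirton: 22  (via Orton)
Tarn: 31  (via Orton)
Garth: 37  (via Pirton)
Linby: 47  (via Garth)
Eskin: 47  (via Tarn)
Ulver: 53  (via Tarn)
Shortest route: Hale → Orton → Tarn → Ulver = 53 km.

53 km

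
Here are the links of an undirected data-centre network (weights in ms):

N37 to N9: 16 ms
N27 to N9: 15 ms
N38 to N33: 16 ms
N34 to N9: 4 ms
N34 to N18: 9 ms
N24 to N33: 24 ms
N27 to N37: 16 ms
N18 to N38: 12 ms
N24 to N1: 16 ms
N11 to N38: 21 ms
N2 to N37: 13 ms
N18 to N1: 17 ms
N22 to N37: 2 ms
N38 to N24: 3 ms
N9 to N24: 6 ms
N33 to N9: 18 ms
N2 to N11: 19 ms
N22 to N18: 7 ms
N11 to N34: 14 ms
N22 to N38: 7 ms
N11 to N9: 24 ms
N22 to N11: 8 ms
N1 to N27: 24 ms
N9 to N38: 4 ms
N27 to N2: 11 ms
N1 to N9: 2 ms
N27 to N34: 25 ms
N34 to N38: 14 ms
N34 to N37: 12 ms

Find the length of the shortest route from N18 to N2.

Enumerating some paths:
N18–N38–N22–N37–N2: 12+7+2+13 = 34
N18–N22–N37–N2: 7+2+13 = 22
N18–N34–N37–N2: 9+12+13 = 34
Cheapest is N18–N22–N37–N2 at 22 ms.

22 ms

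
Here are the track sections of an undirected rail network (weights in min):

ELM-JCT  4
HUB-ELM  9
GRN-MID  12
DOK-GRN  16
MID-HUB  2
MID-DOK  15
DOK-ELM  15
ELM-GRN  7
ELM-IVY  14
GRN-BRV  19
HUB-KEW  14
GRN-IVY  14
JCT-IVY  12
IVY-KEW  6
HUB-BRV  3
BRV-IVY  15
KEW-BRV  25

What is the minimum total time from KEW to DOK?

31 min

Running Dijkstra from KEW:
KEW: 0
IVY: 6  (via KEW)
HUB: 14  (via KEW)
MID: 16  (via HUB)
BRV: 17  (via HUB)
JCT: 18  (via IVY)
GRN: 20  (via IVY)
ELM: 20  (via IVY)
DOK: 31  (via MID)
Shortest route: KEW–HUB–MID–DOK = 31 min.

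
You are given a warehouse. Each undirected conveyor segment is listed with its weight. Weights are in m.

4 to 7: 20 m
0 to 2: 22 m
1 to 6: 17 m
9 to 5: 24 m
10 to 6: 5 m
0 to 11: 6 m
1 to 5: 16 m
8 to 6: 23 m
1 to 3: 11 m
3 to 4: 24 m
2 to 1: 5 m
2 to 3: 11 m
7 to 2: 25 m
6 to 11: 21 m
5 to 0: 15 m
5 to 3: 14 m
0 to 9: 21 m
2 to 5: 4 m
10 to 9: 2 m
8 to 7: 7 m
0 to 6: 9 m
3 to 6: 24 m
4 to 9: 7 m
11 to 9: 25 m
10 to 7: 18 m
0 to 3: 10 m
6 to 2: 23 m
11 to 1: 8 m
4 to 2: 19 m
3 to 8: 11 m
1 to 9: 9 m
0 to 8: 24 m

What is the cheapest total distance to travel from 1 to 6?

Shortest distances from 1:
1: 0
2: 5  (via 1)
11: 8  (via 1)
5: 9  (via 2)
9: 9  (via 1)
3: 11  (via 1)
10: 11  (via 9)
0: 14  (via 11)
4: 16  (via 9)
6: 16  (via 10)
Shortest route: 1 → 9 → 10 → 6 = 16 m.

16 m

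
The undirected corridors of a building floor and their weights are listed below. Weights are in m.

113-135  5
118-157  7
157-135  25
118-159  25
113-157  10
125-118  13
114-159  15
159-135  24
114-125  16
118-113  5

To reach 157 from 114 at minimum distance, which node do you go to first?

Compare a few routes:
114 → 125 → 118 → 113 → 157: 16+13+5+10 = 44
114 → 125 → 118 → 157: 16+13+7 = 36
Cheapest is 114 → 125 → 118 → 157 at 36 m.
So from 114 the first move is to 125.

125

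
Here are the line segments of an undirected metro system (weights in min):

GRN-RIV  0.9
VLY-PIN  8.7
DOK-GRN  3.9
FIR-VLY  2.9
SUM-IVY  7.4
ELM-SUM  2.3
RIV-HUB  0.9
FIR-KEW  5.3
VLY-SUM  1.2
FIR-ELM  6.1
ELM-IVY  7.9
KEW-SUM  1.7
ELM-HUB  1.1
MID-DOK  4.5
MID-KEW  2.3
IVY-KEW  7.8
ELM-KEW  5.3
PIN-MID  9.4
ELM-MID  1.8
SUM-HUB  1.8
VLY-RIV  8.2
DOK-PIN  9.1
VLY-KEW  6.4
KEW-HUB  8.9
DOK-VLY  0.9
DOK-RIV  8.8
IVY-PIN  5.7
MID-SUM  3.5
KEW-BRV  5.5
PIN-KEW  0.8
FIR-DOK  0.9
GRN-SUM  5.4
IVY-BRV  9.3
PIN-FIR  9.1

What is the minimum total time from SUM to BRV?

Candidate routes:
SUM → ELM → MID → KEW → BRV: 2.3+1.8+2.3+5.5 = 11.9
SUM → HUB → ELM → MID → KEW → BRV: 1.8+1.1+1.8+2.3+5.5 = 12.5
SUM → MID → KEW → BRV: 3.5+2.3+5.5 = 11.3
SUM → KEW → BRV: 1.7+5.5 = 7.2
Cheapest is SUM → KEW → BRV at 7.2 min.

7.2 min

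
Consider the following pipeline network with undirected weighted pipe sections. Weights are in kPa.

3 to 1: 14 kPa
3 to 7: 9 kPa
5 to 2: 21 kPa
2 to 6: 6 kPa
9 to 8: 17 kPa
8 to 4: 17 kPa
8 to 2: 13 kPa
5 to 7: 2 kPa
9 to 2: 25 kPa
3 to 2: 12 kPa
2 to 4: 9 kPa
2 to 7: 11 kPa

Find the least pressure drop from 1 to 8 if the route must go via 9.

68 kPa

Best 1 to 9: 1 → 3 → 2 → 9 costing 51
Shortest 9→8: 9 → 8 = 17
Total via 9: 51 + 17 = 68 kPa.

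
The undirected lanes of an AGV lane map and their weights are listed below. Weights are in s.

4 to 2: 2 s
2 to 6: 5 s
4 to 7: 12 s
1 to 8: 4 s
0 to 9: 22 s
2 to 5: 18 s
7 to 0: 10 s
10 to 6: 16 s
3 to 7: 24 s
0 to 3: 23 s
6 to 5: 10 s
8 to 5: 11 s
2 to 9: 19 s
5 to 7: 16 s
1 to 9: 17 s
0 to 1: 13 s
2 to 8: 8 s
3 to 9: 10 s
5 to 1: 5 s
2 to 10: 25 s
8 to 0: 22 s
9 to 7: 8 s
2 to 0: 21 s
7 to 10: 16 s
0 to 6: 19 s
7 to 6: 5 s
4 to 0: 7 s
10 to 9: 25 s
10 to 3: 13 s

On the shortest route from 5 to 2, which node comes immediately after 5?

6

Candidate routes:
5 → 8 → 2: 11+8 = 19
5 → 2: 18 = 18
5 → 6 → 2: 10+5 = 15
5 → 1 → 8 → 2: 5+4+8 = 17
The minimum is 15 s via 5 → 6 → 2.
So from 5 the first move is to 6.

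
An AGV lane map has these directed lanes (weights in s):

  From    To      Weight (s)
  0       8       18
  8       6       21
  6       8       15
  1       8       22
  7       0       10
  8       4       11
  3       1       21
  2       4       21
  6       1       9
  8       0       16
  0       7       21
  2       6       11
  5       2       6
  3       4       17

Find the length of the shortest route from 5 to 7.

69 s

Shortest distances from 5:
5: 0
2: 6  (via 5)
6: 17  (via 2)
1: 26  (via 6)
4: 27  (via 2)
8: 32  (via 6)
0: 48  (via 8)
7: 69  (via 0)
Shortest route: 5–2–6–8–0–7 = 69 s.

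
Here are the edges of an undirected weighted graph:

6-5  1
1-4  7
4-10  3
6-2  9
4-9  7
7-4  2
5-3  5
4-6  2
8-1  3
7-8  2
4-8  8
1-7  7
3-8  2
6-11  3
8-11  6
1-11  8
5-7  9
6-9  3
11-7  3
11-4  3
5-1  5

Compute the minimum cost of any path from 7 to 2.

13

Running Dijkstra from 7:
7: 0
4: 2  (via 7)
8: 2  (via 7)
11: 3  (via 7)
3: 4  (via 8)
6: 4  (via 4)
1: 5  (via 8)
5: 5  (via 6)
10: 5  (via 4)
9: 7  (via 6)
2: 13  (via 6)
Shortest route: 7–4–6–2 = 13.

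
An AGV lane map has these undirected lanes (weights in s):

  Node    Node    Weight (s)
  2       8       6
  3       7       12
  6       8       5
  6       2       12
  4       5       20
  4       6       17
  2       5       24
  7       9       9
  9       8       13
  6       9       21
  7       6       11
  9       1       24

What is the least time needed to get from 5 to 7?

46 s

Enumerating some paths:
5–2–8–9–7: 24+6+13+9 = 52
5–2–6–7: 24+12+11 = 47
5–4–6–7: 20+17+11 = 48
5–2–8–6–7: 24+6+5+11 = 46
Cheapest is 5–2–8–6–7 at 46 s.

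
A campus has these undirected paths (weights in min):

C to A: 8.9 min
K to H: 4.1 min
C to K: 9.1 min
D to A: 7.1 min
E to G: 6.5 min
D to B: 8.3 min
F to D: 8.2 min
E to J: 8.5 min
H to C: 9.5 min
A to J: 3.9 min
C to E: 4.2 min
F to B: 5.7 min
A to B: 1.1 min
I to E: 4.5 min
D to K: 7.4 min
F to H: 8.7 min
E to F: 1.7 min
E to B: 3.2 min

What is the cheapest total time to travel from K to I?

Compare a few routes:
K–C–E–I: 9.1+4.2+4.5 = 17.8
K–H–F–E–I: 4.1+8.7+1.7+4.5 = 19
K–D–F–E–I: 7.4+8.2+1.7+4.5 = 21.8
The minimum is 17.8 min via K–C–E–I.

17.8 min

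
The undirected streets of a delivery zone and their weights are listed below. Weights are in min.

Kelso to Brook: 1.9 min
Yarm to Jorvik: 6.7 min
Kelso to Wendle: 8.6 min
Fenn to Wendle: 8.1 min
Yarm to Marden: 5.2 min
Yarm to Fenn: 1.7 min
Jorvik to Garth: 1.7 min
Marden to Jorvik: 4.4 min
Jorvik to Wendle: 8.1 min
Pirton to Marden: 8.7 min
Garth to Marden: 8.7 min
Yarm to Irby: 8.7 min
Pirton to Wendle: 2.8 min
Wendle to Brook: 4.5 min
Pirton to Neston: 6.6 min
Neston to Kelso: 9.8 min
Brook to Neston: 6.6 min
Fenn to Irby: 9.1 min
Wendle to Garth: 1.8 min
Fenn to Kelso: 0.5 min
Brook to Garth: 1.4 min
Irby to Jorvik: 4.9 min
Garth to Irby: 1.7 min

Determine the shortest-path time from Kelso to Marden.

7.4 min

Candidate routes:
Kelso–Fenn–Yarm–Marden: 0.5+1.7+5.2 = 7.4
Kelso–Brook–Garth–Jorvik–Marden: 1.9+1.4+1.7+4.4 = 9.4
The minimum is 7.4 min via Kelso–Fenn–Yarm–Marden.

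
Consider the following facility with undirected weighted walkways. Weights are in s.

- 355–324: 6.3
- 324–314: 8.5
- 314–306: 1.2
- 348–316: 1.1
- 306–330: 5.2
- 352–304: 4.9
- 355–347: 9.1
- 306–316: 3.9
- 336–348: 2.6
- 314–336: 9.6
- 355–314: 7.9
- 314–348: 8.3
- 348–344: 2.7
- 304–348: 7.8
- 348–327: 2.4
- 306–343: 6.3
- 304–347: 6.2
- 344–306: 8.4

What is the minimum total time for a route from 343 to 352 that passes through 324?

Best 343 to 324: 343 → 306 → 314 → 324 costing 16
Best 324 to 352: 324 → 355 → 347 → 304 → 352 costing 26.5
Total via 324: 16 + 26.5 = 42.5 s.

42.5 s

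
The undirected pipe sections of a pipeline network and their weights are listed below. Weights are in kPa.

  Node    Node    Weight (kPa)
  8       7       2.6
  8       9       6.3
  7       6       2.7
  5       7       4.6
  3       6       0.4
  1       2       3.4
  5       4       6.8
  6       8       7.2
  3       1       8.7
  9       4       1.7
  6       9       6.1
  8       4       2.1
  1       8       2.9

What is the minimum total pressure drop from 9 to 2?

10.1 kPa

Settle nodes by increasing distance from 9:
9: 0
4: 1.7  (via 9)
8: 3.8  (via 4)
6: 6.1  (via 9)
7: 6.4  (via 8)
3: 6.5  (via 6)
1: 6.7  (via 8)
5: 8.5  (via 4)
2: 10.1  (via 1)
Shortest route: 9 → 4 → 8 → 1 → 2 = 10.1 kPa.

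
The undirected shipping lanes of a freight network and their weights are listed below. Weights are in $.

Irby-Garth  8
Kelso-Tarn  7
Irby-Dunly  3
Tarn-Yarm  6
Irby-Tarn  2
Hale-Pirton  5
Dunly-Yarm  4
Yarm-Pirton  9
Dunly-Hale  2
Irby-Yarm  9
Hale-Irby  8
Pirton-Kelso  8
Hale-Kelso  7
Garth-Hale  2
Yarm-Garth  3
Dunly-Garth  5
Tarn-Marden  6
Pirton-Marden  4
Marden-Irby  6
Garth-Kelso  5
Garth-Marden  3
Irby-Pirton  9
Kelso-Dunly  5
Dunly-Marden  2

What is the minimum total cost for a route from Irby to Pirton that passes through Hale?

$10

Shortest Irby→Hale: Irby → Dunly → Hale = 5
Shortest Hale→Pirton: Hale → Pirton = 5
Total via Hale: 5 + 5 = $10.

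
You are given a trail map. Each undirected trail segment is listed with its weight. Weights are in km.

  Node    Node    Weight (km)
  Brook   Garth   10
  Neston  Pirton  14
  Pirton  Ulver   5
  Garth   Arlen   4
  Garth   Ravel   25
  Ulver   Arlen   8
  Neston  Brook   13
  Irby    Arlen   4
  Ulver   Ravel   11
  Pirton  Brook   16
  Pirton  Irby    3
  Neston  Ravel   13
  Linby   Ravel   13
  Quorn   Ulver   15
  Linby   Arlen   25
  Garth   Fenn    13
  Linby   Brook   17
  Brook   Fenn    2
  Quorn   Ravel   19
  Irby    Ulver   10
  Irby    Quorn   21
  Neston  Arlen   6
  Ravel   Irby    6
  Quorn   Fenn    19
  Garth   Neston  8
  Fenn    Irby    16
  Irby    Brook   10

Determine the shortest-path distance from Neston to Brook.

Shortest distances from Neston:
Neston: 0
Arlen: 6  (via Neston)
Garth: 8  (via Neston)
Irby: 10  (via Arlen)
Pirton: 13  (via Irby)
Brook: 13  (via Neston)
Shortest route: Neston–Brook = 13 km.

13 km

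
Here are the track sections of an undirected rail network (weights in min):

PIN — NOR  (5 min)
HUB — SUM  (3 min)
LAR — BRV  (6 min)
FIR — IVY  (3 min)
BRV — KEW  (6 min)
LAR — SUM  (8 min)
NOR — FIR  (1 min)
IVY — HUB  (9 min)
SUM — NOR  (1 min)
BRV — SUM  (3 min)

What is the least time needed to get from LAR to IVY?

13 min

Compare a few routes:
LAR → SUM → NOR → FIR → IVY: 8+1+1+3 = 13
LAR → BRV → SUM → NOR → FIR → IVY: 6+3+1+1+3 = 14
The minimum is 13 min via LAR → SUM → NOR → FIR → IVY.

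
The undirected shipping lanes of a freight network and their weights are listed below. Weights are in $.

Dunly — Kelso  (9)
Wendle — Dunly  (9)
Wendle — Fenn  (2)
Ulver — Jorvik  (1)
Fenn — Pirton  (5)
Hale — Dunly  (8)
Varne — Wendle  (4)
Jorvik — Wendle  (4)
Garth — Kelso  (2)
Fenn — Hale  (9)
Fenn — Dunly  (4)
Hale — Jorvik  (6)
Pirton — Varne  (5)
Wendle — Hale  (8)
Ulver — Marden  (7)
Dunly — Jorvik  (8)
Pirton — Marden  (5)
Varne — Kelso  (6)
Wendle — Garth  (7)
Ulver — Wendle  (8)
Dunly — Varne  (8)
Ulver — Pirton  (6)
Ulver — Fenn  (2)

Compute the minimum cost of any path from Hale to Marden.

$14

Shortest distances from Hale:
Hale: 0
Jorvik: 6  (via Hale)
Ulver: 7  (via Jorvik)
Wendle: 8  (via Hale)
Dunly: 8  (via Hale)
Fenn: 9  (via Hale)
Varne: 12  (via Wendle)
Pirton: 13  (via Ulver)
Marden: 14  (via Ulver)
Shortest route: Hale → Jorvik → Ulver → Marden = $14.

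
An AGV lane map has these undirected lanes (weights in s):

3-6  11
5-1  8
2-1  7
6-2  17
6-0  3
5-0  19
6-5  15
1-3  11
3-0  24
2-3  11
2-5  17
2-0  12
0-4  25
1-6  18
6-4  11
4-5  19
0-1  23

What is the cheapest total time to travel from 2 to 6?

Settle nodes by increasing distance from 2:
2: 0
1: 7  (via 2)
3: 11  (via 2)
0: 12  (via 2)
5: 15  (via 1)
6: 15  (via 0)
Shortest route: 2 → 0 → 6 = 15 s.

15 s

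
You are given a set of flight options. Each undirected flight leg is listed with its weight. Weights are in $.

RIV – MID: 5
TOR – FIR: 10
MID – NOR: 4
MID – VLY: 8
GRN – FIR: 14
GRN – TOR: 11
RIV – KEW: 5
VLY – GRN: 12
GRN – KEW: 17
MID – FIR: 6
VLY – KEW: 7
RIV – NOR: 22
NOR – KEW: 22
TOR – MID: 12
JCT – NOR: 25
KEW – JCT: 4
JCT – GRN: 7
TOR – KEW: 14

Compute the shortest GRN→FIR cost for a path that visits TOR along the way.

Shortest GRN→TOR: GRN–TOR = 11
Best TOR to FIR: TOR–FIR costing 10
Total via TOR: 11 + 10 = $21.

$21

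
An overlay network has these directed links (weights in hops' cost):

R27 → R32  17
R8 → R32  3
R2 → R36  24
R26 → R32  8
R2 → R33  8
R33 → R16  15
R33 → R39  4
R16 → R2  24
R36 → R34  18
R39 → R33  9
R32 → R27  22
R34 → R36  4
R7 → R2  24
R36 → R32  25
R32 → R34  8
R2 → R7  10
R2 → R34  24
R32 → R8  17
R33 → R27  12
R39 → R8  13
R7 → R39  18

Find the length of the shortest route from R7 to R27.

Enumerating some paths:
R7 - R39 - R33 - R27: 18+9+12 = 39
R7 - R39 - R8 - R32 - R27: 18+13+3+22 = 56
R7 - R2 - R33 - R27: 24+8+12 = 44
Cheapest is R7 - R39 - R33 - R27 at 39 hops' cost.

39 hops' cost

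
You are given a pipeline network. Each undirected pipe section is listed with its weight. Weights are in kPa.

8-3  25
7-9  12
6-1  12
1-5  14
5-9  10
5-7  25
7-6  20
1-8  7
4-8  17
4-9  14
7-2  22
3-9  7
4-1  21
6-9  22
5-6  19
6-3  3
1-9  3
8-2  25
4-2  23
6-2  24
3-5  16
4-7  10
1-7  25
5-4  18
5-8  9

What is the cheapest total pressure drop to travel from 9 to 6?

Shortest distances from 9:
9: 0
1: 3  (via 9)
3: 7  (via 9)
5: 10  (via 9)
6: 10  (via 3)
Shortest route: 9 → 3 → 6 = 10 kPa.

10 kPa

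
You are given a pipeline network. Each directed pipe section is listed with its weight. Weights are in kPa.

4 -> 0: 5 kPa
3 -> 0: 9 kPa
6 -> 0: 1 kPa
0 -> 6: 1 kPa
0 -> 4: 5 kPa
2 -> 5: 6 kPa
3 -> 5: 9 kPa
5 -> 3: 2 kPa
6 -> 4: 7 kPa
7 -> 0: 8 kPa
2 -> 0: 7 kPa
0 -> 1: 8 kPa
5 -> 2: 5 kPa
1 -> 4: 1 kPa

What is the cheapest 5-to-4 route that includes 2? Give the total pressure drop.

Shortest 5→2: 5–2 = 5
Best 2 to 4: 2–0–4 costing 12
Total via 2: 5 + 12 = 17 kPa.

17 kPa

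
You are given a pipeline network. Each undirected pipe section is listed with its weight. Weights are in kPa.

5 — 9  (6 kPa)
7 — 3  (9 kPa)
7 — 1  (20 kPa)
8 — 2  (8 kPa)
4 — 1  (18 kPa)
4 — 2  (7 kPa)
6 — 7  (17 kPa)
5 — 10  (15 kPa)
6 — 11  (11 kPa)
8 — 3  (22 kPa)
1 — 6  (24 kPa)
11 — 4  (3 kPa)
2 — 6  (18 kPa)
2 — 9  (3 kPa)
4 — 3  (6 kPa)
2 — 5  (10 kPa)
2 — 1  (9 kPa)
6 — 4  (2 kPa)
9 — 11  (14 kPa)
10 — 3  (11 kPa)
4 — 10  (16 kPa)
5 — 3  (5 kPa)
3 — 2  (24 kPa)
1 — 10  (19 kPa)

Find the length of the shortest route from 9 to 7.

Running Dijkstra from 9:
9: 0
2: 3  (via 9)
5: 6  (via 9)
4: 10  (via 2)
3: 11  (via 5)
8: 11  (via 2)
1: 12  (via 2)
6: 12  (via 4)
11: 13  (via 4)
7: 20  (via 3)
Shortest route: 9–5–3–7 = 20 kPa.

20 kPa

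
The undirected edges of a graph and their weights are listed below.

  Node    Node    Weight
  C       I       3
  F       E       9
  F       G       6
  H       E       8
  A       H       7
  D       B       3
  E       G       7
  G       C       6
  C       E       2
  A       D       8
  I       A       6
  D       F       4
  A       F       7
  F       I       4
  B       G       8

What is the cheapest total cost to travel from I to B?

Enumerating some paths:
I → A → D → B: 6+8+3 = 17
I → F → D → B: 4+4+3 = 11
I → C → G → B: 3+6+8 = 17
Cheapest is I → F → D → B at 11.

11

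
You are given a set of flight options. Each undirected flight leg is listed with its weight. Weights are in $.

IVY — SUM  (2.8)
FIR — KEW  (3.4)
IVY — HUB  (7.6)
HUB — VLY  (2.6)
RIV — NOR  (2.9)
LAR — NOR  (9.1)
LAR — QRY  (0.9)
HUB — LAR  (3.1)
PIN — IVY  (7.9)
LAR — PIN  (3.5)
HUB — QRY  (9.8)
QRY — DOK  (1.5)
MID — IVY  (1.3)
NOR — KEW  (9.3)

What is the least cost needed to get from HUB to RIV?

$15.1

Candidate routes:
HUB–QRY–LAR–NOR–RIV: 9.8+0.9+9.1+2.9 = 22.7
HUB–LAR–NOR–RIV: 3.1+9.1+2.9 = 15.1
Cheapest is HUB–LAR–NOR–RIV at $15.1.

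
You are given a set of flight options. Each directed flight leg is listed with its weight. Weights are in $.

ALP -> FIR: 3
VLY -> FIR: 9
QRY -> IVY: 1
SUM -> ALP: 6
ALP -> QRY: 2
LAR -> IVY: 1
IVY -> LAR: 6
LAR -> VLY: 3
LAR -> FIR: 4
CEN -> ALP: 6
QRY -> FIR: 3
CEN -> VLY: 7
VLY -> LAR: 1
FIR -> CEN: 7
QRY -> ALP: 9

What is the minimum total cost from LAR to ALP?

$17

Settle nodes by increasing distance from LAR:
LAR: 0
IVY: 1  (via LAR)
VLY: 3  (via LAR)
FIR: 4  (via LAR)
CEN: 11  (via FIR)
ALP: 17  (via CEN)
Shortest route: LAR → FIR → CEN → ALP = $17.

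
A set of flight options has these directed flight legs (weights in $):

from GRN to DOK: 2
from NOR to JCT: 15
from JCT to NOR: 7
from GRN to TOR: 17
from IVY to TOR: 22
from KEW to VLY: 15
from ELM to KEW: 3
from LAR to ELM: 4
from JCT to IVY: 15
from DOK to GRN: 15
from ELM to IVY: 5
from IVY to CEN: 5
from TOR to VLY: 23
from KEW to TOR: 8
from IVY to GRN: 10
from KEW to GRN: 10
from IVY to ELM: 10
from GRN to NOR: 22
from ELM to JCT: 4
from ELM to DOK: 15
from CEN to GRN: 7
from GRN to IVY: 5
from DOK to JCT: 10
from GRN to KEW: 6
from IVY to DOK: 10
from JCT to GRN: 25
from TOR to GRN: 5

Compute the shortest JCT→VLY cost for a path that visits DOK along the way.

$61

Shortest JCT→DOK: JCT → IVY → DOK = 25
Best DOK to VLY: DOK → GRN → KEW → VLY costing 36
Total via DOK: 25 + 36 = $61.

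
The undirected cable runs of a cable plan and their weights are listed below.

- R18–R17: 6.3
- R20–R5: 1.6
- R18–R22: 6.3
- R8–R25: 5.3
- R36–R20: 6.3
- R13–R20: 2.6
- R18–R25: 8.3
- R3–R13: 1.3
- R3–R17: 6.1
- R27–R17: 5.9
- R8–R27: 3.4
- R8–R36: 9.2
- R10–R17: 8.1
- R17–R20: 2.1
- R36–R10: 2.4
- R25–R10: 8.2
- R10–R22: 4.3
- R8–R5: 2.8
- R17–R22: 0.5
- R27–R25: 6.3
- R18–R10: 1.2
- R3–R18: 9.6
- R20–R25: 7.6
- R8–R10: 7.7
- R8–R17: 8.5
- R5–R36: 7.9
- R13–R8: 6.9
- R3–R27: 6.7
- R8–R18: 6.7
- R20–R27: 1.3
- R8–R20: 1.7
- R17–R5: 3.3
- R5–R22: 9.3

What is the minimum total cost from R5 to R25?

Enumerating some paths:
R5–R8–R25: 2.8+5.3 = 8.1
R5–R20–R8–R25: 1.6+1.7+5.3 = 8.6
The minimum is 8.1 via R5–R8–R25.

8.1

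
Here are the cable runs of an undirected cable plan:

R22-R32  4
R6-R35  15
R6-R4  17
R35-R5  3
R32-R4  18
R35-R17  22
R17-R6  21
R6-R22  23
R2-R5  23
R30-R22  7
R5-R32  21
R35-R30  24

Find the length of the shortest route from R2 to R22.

48

Settle nodes by increasing distance from R2:
R2: 0
R5: 23  (via R2)
R35: 26  (via R5)
R6: 41  (via R35)
R32: 44  (via R5)
R17: 48  (via R35)
R22: 48  (via R32)
Shortest route: R2 → R5 → R32 → R22 = 48.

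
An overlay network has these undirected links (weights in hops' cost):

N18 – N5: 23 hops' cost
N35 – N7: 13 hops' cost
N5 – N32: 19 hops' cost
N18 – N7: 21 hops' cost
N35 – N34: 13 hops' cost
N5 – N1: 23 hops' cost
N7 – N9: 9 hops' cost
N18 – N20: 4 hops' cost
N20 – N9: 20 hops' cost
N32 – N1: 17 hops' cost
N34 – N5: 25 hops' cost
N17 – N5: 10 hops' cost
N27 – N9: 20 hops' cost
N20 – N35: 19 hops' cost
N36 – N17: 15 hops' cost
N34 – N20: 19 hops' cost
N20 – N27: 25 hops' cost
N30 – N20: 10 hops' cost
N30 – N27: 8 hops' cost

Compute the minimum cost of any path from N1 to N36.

48 hops' cost

Settle nodes by increasing distance from N1:
N1: 0
N32: 17  (via N1)
N5: 23  (via N1)
N17: 33  (via N5)
N18: 46  (via N5)
N36: 48  (via N17)
Shortest route: N1 → N5 → N17 → N36 = 48 hops' cost.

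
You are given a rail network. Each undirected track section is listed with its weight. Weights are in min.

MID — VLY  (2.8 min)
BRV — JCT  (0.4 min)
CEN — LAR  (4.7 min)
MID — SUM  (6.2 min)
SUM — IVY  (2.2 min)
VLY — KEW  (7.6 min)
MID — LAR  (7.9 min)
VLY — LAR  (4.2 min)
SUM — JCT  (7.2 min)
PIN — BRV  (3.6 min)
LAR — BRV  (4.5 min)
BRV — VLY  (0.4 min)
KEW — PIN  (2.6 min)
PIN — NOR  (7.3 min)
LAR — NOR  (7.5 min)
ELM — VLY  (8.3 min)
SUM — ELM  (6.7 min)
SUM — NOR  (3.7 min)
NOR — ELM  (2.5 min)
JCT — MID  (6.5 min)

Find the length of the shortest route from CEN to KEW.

Running Dijkstra from CEN:
CEN: 0
LAR: 4.7  (via CEN)
VLY: 8.9  (via LAR)
BRV: 9.2  (via LAR)
JCT: 9.6  (via BRV)
MID: 11.7  (via VLY)
NOR: 12.2  (via LAR)
PIN: 12.8  (via BRV)
ELM: 14.7  (via NOR)
KEW: 15.4  (via PIN)
Shortest route: CEN–LAR–BRV–PIN–KEW = 15.4 min.

15.4 min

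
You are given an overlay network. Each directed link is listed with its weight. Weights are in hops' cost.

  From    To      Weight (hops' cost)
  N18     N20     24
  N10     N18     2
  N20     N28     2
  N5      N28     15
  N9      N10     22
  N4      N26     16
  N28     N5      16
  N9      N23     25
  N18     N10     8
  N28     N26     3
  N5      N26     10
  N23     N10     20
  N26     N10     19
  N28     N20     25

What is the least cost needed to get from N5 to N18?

Candidate routes:
N5 → N26 → N10 → N18: 10+19+2 = 31
N5 → N28 → N26 → N10 → N18: 15+3+19+2 = 39
Cheapest is N5 → N26 → N10 → N18 at 31 hops' cost.

31 hops' cost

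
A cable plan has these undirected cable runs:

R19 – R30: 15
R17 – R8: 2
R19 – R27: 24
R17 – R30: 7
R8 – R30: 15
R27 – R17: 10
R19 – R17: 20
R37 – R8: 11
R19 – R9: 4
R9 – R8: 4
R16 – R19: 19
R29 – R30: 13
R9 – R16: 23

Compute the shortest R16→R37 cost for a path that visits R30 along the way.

Shortest R16→R30: R16–R19–R30 = 34
Best R30 to R37: R30–R17–R8–R37 costing 20
Total via R30: 34 + 20 = 54.

54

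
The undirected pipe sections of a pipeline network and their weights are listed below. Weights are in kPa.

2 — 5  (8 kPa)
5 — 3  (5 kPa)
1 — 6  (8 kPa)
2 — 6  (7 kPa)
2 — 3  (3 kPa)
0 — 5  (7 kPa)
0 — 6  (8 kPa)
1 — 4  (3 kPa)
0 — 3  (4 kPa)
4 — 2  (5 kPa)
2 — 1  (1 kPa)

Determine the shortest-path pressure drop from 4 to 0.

Settle nodes by increasing distance from 4:
4: 0
1: 3  (via 4)
2: 4  (via 1)
3: 7  (via 2)
0: 11  (via 3)
Shortest route: 4 → 1 → 2 → 3 → 0 = 11 kPa.

11 kPa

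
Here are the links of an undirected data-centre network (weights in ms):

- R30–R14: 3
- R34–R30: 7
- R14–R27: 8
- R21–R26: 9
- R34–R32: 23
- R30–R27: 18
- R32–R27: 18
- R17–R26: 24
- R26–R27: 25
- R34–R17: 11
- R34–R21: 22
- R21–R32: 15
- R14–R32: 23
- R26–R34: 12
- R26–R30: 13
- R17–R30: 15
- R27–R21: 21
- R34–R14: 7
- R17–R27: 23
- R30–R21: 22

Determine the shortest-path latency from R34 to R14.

Running Dijkstra from R34:
R34: 0
R14: 7  (via R34)
Shortest route: R34 → R14 = 7 ms.

7 ms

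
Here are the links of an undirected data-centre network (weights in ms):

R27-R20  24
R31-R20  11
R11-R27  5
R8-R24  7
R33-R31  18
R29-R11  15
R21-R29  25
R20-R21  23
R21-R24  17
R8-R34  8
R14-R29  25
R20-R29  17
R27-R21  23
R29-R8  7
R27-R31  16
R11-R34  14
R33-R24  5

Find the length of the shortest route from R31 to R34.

35 ms

Shortest distances from R31:
R31: 0
R20: 11  (via R31)
R27: 16  (via R31)
R33: 18  (via R31)
R11: 21  (via R27)
R24: 23  (via R33)
R29: 28  (via R20)
R8: 30  (via R24)
R21: 34  (via R20)
R34: 35  (via R11)
Shortest route: R31 → R27 → R11 → R34 = 35 ms.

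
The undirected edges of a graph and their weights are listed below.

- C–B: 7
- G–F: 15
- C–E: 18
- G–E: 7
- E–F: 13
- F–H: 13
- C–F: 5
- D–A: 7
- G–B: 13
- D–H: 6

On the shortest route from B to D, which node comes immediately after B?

C

Candidate routes:
B–C–F–H–D: 7+5+13+6 = 31
B–G–F–H–D: 13+15+13+6 = 47
B–G–E–F–H–D: 13+7+13+13+6 = 52
B–C–E–F–H–D: 7+18+13+13+6 = 57
The minimum is 31 via B–C–F–H–D.
So from B the first move is to C.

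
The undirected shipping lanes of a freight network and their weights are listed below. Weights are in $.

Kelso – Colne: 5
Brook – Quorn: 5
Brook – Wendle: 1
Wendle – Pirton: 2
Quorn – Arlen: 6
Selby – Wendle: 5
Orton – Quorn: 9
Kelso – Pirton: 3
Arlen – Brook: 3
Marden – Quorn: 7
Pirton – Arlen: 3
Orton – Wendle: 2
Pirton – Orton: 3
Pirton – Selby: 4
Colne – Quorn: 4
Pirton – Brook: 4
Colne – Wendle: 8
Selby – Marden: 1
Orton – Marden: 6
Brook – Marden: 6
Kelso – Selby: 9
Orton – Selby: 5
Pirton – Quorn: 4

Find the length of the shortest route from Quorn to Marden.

Enumerating some paths:
Quorn → Marden: 7 = 7
Quorn → Pirton → Selby → Marden: 4+4+1 = 9
Cheapest is Quorn → Marden at $7.

$7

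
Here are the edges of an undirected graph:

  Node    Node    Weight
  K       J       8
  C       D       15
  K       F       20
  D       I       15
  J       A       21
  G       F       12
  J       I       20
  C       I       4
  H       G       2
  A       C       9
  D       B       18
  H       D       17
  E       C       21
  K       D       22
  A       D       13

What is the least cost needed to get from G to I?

Settle nodes by increasing distance from G:
G: 0
H: 2  (via G)
F: 12  (via G)
D: 19  (via H)
A: 32  (via D)
K: 32  (via F)
C: 34  (via D)
I: 34  (via D)
Shortest route: G → H → D → I = 34.

34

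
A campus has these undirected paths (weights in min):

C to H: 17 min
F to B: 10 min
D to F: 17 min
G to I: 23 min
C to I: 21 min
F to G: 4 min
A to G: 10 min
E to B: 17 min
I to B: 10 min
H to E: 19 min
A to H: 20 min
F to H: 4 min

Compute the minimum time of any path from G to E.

Shortest distances from G:
G: 0
F: 4  (via G)
H: 8  (via F)
A: 10  (via G)
B: 14  (via F)
D: 21  (via F)
I: 23  (via G)
C: 25  (via H)
E: 27  (via H)
Shortest route: G → F → H → E = 27 min.

27 min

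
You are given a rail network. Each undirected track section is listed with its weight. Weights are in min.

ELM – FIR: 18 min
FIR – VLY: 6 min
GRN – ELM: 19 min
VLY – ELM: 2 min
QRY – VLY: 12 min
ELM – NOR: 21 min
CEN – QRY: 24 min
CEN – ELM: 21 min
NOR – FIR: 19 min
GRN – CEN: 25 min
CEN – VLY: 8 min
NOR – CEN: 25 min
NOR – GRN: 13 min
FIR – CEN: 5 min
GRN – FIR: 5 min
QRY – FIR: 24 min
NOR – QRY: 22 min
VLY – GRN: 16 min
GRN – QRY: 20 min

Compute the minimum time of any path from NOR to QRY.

Enumerating some paths:
NOR–GRN–QRY: 13+20 = 33
NOR–QRY: 22 = 22
The minimum is 22 min via NOR–QRY.

22 min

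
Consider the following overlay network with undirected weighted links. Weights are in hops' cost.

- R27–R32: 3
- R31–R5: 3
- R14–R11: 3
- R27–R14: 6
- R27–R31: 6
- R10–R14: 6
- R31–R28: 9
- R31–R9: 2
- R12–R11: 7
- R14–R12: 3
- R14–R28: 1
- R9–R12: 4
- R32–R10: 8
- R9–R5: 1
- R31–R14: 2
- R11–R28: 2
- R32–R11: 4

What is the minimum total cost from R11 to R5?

8 hops' cost

Compare a few routes:
R11 → R14 → R31 → R5: 3+2+3 = 8
R11 → R28 → R14 → R12 → R9 → R5: 2+1+3+4+1 = 11
R11 → R14 → R12 → R9 → R5: 3+3+4+1 = 11
Cheapest is R11 → R14 → R31 → R5 at 8 hops' cost.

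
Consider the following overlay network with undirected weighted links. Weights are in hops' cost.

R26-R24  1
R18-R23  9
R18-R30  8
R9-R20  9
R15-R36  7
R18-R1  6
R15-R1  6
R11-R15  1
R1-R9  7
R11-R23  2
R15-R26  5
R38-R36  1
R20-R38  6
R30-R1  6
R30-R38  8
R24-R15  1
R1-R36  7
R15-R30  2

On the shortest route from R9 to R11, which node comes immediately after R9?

R1

Compare a few routes:
R9–R1–R30–R15–R11: 7+6+2+1 = 16
R9–R1–R15–R11: 7+6+1 = 14
R9–R1–R36–R15–R11: 7+7+7+1 = 22
Cheapest is R9–R1–R15–R11 at 14 hops' cost.
So from R9 the first move is to R1.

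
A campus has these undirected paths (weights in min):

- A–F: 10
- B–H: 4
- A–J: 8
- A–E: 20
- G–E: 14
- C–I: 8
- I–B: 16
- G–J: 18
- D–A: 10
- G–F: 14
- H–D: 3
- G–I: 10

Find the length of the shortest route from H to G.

30 min

Enumerating some paths:
H–D–A–J–G: 3+10+8+18 = 39
H–D–A–F–G: 3+10+10+14 = 37
H–B–I–G: 4+16+10 = 30
H–D–A–E–G: 3+10+20+14 = 47
Cheapest is H–B–I–G at 30 min.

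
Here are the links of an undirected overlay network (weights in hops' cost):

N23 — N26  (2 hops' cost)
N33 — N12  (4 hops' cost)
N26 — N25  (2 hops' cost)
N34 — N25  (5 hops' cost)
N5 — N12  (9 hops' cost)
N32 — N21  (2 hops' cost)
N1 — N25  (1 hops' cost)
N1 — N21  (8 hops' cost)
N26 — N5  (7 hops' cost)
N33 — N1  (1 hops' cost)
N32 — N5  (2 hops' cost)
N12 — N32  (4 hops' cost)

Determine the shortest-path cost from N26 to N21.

Candidate routes:
N26–N25–N1–N33–N12–N5–N32–N21: 2+1+1+4+9+2+2 = 21
N26–N25–N1–N33–N12–N32–N21: 2+1+1+4+4+2 = 14
N26–N25–N1–N21: 2+1+8 = 11
Cheapest is N26–N25–N1–N21 at 11 hops' cost.

11 hops' cost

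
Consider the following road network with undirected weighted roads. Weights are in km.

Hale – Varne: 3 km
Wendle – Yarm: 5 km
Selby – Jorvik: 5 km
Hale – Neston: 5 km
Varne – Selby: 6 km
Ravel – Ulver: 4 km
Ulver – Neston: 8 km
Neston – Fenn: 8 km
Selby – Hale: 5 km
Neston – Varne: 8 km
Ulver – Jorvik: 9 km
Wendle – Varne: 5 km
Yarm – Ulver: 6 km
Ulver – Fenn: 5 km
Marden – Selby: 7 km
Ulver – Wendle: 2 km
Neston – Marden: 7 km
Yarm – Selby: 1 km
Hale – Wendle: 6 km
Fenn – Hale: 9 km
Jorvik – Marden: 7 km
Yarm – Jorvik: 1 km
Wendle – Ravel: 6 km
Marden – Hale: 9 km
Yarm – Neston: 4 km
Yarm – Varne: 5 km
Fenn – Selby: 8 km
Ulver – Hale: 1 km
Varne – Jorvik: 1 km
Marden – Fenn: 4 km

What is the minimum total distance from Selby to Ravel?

10 km

Shortest distances from Selby:
Selby: 0
Yarm: 1  (via Selby)
Jorvik: 2  (via Yarm)
Varne: 3  (via Jorvik)
Neston: 5  (via Yarm)
Hale: 5  (via Selby)
Wendle: 6  (via Yarm)
Ulver: 6  (via Hale)
Marden: 7  (via Selby)
Fenn: 8  (via Selby)
Ravel: 10  (via Ulver)
Shortest route: Selby–Hale–Ulver–Ravel = 10 km.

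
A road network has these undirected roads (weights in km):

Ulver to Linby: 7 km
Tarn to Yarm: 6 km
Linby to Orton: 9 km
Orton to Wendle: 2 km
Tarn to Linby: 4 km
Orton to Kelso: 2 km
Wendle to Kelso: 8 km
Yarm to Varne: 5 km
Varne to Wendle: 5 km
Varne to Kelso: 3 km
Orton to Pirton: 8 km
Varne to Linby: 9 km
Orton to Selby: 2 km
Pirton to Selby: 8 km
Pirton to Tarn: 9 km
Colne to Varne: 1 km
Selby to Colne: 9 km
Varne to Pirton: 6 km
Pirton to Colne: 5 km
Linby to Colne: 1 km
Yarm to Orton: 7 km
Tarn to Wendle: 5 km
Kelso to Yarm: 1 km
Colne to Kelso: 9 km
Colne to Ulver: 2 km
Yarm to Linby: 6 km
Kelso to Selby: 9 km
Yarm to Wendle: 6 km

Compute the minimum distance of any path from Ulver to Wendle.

Candidate routes:
Ulver - Colne - Varne - Kelso - Yarm - Wendle: 2+1+3+1+6 = 13
Ulver - Colne - Varne - Wendle: 2+1+5 = 8
Ulver - Colne - Linby - Tarn - Wendle: 2+1+4+5 = 12
Ulver - Colne - Varne - Kelso - Orton - Wendle: 2+1+3+2+2 = 10
Cheapest is Ulver - Colne - Varne - Wendle at 8 km.

8 km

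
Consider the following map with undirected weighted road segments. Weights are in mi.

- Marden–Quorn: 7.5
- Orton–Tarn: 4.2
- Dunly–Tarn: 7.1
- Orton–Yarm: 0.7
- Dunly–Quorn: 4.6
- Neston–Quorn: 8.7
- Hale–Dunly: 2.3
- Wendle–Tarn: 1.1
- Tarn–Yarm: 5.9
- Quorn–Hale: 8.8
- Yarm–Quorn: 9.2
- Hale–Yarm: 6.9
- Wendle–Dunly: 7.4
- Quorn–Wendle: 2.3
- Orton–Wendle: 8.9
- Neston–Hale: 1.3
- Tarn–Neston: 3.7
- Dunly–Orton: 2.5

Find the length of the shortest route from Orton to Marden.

14.6 mi

Running Dijkstra from Orton:
Orton: 0
Yarm: 0.7  (via Orton)
Dunly: 2.5  (via Orton)
Tarn: 4.2  (via Orton)
Hale: 4.8  (via Dunly)
Wendle: 5.3  (via Tarn)
Neston: 6.1  (via Hale)
Quorn: 7.1  (via Dunly)
Marden: 14.6  (via Quorn)
Shortest route: Orton → Dunly → Quorn → Marden = 14.6 mi.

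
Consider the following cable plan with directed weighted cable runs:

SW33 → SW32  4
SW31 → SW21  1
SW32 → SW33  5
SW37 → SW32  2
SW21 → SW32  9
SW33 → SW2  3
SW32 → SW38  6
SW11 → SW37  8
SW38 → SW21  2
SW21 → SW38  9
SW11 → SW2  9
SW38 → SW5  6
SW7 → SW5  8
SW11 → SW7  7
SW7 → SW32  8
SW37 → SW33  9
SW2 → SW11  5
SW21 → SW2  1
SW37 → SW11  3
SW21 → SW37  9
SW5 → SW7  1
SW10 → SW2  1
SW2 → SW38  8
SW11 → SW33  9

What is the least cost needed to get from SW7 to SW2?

Enumerating some paths:
SW7 → SW32 → SW38 → SW21 → SW37 → SW33 → SW2: 8+6+2+9+9+3 = 37
SW7 → SW32 → SW33 → SW2: 8+5+3 = 16
SW7 → SW32 → SW38 → SW21 → SW2: 8+6+2+1 = 17
Cheapest is SW7 → SW32 → SW33 → SW2 at 16.

16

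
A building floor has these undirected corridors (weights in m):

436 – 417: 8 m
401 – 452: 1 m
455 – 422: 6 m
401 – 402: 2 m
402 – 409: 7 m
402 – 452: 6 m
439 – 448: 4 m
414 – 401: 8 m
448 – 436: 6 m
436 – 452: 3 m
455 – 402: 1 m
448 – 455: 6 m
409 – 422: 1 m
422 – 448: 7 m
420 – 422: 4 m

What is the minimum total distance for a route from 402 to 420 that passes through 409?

12 m

Shortest 402→409: 402 → 409 = 7
Shortest 409→420: 409 → 422 → 420 = 5
Total via 409: 7 + 5 = 12 m.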